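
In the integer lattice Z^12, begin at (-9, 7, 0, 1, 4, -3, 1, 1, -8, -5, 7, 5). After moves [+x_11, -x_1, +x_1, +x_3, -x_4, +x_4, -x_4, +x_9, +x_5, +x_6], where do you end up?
(-9, 7, 1, 0, 5, -2, 1, 1, -7, -5, 8, 5)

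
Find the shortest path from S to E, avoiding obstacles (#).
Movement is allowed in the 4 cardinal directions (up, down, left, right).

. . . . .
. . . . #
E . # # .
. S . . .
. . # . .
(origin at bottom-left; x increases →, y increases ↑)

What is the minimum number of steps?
2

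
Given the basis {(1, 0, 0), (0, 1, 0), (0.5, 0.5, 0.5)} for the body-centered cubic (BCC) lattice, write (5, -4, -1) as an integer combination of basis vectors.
6b₁ - 3b₂ - 2b₃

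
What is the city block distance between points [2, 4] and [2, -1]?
5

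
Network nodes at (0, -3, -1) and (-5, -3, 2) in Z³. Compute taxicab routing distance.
8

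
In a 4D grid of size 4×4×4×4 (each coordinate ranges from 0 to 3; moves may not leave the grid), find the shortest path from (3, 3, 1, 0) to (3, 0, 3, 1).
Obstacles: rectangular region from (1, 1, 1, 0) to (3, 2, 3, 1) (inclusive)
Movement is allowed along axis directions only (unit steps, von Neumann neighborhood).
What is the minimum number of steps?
8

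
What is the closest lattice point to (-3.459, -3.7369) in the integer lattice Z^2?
(-3, -4)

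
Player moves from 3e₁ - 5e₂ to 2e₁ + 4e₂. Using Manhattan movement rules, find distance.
10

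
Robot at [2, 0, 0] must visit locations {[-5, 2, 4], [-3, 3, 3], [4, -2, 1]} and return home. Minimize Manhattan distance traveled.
36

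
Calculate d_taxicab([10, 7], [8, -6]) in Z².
15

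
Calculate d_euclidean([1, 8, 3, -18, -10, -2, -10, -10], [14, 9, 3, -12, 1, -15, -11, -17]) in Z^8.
23.3666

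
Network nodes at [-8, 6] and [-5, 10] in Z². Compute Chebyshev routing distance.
4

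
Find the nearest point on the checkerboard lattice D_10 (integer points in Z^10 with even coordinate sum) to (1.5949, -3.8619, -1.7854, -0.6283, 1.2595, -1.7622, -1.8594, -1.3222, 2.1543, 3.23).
(2, -4, -2, -1, 1, -2, -2, -1, 2, 3)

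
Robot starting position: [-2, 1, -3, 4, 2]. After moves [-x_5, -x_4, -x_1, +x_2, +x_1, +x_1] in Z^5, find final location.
(-1, 2, -3, 3, 1)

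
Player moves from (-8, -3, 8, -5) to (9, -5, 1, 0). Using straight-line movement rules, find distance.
19.1572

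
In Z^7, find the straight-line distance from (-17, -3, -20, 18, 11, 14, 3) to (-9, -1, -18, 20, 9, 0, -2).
17.3494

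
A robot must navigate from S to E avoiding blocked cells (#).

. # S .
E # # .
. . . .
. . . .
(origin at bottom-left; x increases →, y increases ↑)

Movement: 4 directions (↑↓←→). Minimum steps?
7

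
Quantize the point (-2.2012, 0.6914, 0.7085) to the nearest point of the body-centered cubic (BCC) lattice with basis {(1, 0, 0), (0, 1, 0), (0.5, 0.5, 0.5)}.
(-2.5, 0.5, 0.5)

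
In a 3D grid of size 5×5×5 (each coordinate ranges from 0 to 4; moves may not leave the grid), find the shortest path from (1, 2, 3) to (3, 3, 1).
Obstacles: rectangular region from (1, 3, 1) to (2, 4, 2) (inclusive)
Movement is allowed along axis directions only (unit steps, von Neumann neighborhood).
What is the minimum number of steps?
5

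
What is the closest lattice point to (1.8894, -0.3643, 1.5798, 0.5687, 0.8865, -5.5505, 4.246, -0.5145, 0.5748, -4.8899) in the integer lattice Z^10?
(2, 0, 2, 1, 1, -6, 4, -1, 1, -5)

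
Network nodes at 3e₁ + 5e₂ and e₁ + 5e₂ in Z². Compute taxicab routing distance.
2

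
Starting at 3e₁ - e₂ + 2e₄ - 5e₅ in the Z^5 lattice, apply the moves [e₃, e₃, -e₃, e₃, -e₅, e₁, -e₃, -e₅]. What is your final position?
(4, -1, 1, 2, -7)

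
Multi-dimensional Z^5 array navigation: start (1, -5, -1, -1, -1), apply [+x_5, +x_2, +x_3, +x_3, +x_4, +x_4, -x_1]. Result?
(0, -4, 1, 1, 0)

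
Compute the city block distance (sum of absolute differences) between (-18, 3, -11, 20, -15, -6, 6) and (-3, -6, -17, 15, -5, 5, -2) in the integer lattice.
64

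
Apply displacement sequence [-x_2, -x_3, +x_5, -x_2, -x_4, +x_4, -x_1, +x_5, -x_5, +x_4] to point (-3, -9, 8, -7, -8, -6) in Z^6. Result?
(-4, -11, 7, -6, -7, -6)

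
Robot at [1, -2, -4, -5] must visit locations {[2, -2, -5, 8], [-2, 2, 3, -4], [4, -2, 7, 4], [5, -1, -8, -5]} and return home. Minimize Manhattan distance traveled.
84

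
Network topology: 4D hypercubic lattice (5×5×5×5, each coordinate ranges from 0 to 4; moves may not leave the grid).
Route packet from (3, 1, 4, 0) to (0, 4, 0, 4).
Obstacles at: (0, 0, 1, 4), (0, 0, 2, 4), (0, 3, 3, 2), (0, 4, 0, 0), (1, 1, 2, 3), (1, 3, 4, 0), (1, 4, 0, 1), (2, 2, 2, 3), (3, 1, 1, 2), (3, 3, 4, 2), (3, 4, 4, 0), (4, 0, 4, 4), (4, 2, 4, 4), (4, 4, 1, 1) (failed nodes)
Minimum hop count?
14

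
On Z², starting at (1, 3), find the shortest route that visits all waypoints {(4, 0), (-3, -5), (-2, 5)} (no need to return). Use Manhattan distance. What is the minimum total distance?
28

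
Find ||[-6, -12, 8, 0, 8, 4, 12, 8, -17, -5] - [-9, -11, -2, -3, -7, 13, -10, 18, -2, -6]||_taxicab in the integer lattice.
89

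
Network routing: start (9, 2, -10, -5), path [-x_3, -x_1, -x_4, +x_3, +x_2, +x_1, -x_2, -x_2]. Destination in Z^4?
(9, 1, -10, -6)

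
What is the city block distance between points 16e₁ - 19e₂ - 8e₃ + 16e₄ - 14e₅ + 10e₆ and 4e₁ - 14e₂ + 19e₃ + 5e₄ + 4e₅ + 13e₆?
76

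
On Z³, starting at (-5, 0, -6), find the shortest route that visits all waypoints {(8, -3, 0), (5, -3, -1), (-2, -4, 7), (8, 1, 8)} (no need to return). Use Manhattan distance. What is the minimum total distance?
50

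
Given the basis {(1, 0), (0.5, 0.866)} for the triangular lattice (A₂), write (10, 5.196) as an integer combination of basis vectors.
7b₁ + 6b₂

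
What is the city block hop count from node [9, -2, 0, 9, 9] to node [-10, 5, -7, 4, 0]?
47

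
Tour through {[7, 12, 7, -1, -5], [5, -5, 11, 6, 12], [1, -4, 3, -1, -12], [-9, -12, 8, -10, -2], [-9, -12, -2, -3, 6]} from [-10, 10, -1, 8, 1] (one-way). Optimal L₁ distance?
187
(one optimal route: (-10, 10, -1, 8, 1) → (-9, -12, -2, -3, 6) → (-9, -12, 8, -10, -2) → (1, -4, 3, -1, -12) → (7, 12, 7, -1, -5) → (5, -5, 11, 6, 12))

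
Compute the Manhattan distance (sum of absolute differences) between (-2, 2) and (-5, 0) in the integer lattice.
5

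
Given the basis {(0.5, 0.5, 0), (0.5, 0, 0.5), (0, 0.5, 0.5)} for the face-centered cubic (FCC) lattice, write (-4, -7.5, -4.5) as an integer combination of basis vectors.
-7b₁ - b₂ - 8b₃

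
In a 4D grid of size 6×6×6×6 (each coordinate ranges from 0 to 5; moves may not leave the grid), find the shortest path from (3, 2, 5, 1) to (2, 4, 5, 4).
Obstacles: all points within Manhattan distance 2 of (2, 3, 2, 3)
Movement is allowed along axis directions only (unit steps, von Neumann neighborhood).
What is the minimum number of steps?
6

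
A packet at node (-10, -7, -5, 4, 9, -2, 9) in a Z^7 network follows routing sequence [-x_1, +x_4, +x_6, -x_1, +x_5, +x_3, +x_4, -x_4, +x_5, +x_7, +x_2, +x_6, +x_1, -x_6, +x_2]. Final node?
(-11, -5, -4, 5, 11, -1, 10)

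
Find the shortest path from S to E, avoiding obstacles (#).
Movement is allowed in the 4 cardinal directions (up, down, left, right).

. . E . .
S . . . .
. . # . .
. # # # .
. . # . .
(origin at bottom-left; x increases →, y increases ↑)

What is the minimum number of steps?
3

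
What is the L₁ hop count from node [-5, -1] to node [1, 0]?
7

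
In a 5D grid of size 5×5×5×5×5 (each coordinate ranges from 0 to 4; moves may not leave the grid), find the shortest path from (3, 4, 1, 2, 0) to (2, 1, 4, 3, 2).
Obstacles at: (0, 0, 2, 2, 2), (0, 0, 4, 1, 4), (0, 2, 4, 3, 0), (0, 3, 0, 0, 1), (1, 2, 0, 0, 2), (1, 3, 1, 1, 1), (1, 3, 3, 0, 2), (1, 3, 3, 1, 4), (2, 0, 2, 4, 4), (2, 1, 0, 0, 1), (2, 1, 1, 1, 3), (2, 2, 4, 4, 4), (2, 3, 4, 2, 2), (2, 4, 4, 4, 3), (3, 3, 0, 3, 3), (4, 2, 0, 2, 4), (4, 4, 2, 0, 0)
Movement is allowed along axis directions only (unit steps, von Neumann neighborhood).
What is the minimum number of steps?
10
(one shortest path: (3, 4, 1, 2, 0) → (2, 4, 1, 2, 0) → (2, 3, 1, 2, 0) → (2, 2, 1, 2, 0) → (2, 1, 1, 2, 0) → (2, 1, 2, 2, 0) → (2, 1, 3, 2, 0) → (2, 1, 4, 2, 0) → (2, 1, 4, 3, 0) → (2, 1, 4, 3, 1) → (2, 1, 4, 3, 2))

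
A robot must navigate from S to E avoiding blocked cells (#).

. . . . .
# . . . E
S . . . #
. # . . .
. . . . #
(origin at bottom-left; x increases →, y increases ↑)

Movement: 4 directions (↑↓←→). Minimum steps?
5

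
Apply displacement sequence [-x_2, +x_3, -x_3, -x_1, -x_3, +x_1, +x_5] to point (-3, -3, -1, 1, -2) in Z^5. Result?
(-3, -4, -2, 1, -1)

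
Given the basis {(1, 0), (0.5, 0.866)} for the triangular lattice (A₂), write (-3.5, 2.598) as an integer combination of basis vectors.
-5b₁ + 3b₂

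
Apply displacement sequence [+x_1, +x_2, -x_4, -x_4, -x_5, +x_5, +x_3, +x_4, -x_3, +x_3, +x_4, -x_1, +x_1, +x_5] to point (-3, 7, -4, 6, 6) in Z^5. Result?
(-2, 8, -3, 6, 7)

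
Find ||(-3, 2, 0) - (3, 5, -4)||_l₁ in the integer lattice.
13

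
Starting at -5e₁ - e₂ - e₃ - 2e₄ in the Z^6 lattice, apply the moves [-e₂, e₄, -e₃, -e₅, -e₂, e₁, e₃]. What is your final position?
(-4, -3, -1, -1, -1, 0)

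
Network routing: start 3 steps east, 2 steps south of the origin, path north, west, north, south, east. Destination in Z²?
(3, -1)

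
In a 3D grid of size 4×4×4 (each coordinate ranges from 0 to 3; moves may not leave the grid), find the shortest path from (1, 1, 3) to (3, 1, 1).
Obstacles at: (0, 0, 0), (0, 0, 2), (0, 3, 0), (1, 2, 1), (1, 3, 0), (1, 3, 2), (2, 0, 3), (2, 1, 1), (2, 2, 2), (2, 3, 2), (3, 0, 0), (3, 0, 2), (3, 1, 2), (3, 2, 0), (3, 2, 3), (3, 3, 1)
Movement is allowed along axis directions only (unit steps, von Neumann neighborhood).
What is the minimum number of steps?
6
(one shortest path: (1, 1, 3) → (2, 1, 3) → (2, 1, 2) → (2, 0, 2) → (2, 0, 1) → (3, 0, 1) → (3, 1, 1))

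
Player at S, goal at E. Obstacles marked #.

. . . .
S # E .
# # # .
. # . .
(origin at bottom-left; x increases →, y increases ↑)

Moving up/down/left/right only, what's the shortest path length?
4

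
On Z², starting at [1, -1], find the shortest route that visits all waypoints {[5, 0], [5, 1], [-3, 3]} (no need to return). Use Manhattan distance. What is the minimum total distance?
16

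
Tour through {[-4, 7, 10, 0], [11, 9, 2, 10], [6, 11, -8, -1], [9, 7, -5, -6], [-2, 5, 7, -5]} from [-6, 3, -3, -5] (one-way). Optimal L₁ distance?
103
(one optimal route: (-6, 3, -3, -5) → (-2, 5, 7, -5) → (-4, 7, 10, 0) → (6, 11, -8, -1) → (9, 7, -5, -6) → (11, 9, 2, 10))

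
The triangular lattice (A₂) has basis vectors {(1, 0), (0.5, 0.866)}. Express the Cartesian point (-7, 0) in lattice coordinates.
-7b₁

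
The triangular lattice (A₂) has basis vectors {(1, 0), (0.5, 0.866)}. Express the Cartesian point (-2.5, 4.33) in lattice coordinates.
-5b₁ + 5b₂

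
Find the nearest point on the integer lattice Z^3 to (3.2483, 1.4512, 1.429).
(3, 1, 1)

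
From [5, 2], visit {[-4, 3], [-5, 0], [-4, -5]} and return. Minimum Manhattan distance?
36
(one optimal route: (5, 2) → (-4, 3) → (-5, 0) → (-4, -5) → (5, 2))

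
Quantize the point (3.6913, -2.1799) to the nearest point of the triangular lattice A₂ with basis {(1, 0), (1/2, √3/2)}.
(3.5, -2.598)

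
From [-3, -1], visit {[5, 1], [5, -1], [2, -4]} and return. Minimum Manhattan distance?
26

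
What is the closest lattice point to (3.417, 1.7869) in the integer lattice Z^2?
(3, 2)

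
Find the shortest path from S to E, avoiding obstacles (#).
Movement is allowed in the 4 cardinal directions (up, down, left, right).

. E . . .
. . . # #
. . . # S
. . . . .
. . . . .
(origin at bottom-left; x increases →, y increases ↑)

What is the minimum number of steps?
7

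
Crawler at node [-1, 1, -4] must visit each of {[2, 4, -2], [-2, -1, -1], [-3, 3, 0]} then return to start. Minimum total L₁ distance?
28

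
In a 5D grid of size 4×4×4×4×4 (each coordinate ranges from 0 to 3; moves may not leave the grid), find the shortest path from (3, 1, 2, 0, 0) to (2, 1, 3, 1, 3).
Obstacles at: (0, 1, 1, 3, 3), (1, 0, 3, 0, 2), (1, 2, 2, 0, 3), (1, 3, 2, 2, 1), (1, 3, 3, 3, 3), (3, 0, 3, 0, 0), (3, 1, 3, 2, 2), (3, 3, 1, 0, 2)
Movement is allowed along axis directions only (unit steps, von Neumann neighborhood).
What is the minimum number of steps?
6
(one shortest path: (3, 1, 2, 0, 0) → (2, 1, 2, 0, 0) → (2, 1, 3, 0, 0) → (2, 1, 3, 1, 0) → (2, 1, 3, 1, 1) → (2, 1, 3, 1, 2) → (2, 1, 3, 1, 3))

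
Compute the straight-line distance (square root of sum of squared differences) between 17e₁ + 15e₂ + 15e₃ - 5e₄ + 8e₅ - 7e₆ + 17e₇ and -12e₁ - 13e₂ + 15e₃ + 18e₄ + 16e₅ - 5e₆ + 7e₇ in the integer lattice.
48.1871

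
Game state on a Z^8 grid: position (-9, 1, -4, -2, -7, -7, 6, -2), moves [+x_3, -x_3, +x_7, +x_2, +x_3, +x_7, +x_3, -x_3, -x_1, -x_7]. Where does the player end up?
(-10, 2, -3, -2, -7, -7, 7, -2)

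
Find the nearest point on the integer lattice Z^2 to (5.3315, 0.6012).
(5, 1)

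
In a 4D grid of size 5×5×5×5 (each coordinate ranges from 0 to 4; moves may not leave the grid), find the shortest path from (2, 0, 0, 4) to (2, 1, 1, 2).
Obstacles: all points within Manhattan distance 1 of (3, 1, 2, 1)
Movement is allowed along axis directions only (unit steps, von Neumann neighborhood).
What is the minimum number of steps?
4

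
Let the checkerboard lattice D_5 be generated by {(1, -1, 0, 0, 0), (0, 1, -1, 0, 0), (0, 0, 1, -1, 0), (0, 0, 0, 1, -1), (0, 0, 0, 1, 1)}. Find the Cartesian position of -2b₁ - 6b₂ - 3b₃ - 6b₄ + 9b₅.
(-2, -4, 3, 6, 15)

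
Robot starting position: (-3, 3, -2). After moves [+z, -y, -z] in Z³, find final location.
(-3, 2, -2)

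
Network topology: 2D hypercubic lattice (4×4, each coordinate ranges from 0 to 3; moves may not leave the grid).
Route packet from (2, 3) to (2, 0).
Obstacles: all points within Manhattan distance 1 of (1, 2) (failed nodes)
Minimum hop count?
5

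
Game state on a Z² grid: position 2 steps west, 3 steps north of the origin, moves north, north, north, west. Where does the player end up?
(-3, 6)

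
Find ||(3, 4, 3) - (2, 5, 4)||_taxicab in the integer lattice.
3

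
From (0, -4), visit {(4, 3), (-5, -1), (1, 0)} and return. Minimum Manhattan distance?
32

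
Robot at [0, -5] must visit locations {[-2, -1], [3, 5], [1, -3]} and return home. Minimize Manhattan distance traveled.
30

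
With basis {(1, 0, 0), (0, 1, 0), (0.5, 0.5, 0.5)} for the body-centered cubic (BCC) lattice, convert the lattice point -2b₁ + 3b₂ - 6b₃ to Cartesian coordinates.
(-5, 0, -3)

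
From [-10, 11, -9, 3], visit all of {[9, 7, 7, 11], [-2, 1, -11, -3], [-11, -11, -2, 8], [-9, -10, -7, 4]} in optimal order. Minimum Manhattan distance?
117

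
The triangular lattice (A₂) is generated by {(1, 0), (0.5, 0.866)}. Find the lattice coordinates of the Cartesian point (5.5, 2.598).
4b₁ + 3b₂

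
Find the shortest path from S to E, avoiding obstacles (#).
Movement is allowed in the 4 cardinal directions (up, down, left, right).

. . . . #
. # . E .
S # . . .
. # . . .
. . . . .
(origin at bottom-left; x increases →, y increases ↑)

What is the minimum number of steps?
6
(one shortest path: (0, 2) → (0, 3) → (0, 4) → (1, 4) → (2, 4) → (3, 4) → (3, 3))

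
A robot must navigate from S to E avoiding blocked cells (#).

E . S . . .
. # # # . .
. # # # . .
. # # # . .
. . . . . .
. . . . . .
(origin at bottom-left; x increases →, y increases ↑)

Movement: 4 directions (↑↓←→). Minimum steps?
2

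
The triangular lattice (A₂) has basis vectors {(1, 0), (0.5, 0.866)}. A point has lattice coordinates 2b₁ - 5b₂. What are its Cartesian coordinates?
(-0.5, -4.33)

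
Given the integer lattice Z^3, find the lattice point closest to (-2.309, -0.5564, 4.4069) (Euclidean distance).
(-2, -1, 4)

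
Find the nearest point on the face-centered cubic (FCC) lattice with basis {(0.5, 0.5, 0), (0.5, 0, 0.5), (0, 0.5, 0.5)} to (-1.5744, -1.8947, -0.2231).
(-1.5, -2, -0.5)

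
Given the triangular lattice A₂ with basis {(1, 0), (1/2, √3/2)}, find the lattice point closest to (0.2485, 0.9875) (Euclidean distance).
(0.5, 0.866)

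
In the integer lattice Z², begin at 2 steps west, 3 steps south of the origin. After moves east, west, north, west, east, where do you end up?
(-2, -2)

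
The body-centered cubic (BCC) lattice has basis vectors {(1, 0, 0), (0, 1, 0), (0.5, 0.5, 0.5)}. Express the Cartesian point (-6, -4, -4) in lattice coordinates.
-2b₁ - 8b₃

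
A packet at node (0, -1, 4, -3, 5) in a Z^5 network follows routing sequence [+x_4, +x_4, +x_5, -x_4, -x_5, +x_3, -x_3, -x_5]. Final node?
(0, -1, 4, -2, 4)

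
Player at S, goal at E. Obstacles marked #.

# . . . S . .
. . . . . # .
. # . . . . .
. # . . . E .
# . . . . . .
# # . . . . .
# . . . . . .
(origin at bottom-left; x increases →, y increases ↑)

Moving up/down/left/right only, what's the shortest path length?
4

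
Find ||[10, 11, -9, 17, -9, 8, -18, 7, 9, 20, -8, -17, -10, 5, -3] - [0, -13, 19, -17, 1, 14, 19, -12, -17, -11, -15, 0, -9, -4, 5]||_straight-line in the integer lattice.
81.2588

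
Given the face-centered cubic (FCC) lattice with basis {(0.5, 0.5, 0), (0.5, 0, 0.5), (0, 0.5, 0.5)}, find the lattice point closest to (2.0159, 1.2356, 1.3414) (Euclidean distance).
(2, 1.5, 1.5)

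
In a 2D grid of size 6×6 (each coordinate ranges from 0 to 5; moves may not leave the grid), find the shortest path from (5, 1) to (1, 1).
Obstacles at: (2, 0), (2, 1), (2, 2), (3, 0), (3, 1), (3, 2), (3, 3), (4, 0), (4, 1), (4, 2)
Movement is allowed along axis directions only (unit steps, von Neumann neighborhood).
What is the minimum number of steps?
10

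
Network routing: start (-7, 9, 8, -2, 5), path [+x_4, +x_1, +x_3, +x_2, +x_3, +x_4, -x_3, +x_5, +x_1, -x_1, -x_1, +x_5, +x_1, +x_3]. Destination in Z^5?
(-6, 10, 10, 0, 7)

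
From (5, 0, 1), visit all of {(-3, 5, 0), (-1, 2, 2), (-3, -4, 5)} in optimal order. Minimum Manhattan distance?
30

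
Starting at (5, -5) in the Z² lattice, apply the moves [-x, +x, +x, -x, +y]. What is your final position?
(5, -4)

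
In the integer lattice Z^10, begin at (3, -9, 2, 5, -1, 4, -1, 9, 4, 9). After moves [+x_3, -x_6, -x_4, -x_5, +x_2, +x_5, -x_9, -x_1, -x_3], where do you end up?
(2, -8, 2, 4, -1, 3, -1, 9, 3, 9)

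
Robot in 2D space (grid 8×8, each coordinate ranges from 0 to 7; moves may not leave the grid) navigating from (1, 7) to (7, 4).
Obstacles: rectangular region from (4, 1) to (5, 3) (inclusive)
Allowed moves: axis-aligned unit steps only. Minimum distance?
9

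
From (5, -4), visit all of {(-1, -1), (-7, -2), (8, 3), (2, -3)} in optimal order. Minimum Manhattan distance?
34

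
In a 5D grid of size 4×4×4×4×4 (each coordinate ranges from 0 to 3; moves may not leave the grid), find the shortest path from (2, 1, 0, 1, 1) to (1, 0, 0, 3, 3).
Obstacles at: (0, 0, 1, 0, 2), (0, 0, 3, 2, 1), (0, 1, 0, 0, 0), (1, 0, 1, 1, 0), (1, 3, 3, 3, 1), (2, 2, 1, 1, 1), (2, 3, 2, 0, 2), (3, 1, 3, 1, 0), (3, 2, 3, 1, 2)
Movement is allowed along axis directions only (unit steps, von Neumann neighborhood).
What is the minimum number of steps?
6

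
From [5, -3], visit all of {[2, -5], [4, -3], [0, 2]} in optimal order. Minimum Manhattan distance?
14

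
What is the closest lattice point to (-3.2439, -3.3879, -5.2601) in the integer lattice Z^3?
(-3, -3, -5)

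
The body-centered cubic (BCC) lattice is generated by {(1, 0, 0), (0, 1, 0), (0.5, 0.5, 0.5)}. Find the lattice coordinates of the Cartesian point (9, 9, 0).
9b₁ + 9b₂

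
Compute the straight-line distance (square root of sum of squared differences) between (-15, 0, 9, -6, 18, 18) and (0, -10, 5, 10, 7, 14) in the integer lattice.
27.0924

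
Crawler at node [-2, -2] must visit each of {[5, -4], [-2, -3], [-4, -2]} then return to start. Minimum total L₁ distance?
22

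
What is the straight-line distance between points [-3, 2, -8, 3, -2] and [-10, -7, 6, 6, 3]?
18.9737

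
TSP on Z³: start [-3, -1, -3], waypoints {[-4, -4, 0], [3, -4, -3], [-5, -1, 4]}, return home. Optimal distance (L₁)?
36
(one optimal route: (-3, -1, -3) → (3, -4, -3) → (-4, -4, 0) → (-5, -1, 4) → (-3, -1, -3))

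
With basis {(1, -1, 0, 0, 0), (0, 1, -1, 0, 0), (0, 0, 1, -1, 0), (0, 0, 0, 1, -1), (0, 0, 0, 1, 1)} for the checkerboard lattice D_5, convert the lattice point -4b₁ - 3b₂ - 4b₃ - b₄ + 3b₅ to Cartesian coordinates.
(-4, 1, -1, 6, 4)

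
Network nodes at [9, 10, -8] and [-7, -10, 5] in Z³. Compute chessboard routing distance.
20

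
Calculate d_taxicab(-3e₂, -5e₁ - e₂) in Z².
7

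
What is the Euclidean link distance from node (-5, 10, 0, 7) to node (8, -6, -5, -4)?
23.8956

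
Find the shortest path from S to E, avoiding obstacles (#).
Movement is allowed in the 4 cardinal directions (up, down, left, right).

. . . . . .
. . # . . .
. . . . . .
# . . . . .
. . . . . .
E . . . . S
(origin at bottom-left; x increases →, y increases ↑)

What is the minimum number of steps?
5
(one shortest path: (5, 0) → (4, 0) → (3, 0) → (2, 0) → (1, 0) → (0, 0))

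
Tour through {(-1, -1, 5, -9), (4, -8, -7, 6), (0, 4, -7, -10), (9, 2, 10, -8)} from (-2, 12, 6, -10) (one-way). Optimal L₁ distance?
97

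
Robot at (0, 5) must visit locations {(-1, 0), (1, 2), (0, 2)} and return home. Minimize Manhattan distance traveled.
14
(one optimal route: (0, 5) → (-1, 0) → (1, 2) → (0, 2) → (0, 5))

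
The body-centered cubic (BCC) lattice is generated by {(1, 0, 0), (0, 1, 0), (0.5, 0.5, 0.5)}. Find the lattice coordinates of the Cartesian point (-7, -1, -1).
-6b₁ - 2b₃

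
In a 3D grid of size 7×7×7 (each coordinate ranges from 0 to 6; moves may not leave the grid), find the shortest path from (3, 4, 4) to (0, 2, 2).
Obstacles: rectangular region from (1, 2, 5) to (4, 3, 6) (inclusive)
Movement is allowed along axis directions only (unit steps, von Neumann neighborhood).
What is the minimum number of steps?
7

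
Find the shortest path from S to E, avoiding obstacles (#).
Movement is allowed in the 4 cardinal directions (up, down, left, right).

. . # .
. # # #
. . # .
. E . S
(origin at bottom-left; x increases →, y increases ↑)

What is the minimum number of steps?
2
(one shortest path: (3, 0) → (2, 0) → (1, 0))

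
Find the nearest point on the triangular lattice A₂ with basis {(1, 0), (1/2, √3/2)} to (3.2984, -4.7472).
(3.5, -4.33)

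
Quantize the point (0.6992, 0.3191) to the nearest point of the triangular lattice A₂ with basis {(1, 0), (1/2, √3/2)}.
(1, 0)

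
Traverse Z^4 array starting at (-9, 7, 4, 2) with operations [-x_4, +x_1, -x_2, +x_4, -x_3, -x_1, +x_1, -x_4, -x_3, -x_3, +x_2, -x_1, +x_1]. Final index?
(-8, 7, 1, 1)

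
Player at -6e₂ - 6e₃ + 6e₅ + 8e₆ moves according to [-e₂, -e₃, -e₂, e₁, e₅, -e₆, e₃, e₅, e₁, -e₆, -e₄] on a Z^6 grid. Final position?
(2, -8, -6, -1, 8, 6)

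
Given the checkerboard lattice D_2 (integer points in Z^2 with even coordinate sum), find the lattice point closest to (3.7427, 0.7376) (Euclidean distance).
(4, 0)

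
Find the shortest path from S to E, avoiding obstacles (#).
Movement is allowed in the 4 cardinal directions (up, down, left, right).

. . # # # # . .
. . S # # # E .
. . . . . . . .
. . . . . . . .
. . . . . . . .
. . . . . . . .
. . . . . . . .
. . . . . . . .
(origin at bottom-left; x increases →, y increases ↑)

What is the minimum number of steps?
6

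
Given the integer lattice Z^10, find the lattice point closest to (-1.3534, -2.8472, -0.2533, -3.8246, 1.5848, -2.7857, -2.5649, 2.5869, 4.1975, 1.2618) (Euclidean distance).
(-1, -3, 0, -4, 2, -3, -3, 3, 4, 1)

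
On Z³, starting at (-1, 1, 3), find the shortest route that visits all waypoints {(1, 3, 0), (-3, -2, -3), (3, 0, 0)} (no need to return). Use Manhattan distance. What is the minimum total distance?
23
(one optimal route: (-1, 1, 3) → (1, 3, 0) → (3, 0, 0) → (-3, -2, -3))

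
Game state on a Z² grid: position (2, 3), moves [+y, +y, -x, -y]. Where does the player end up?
(1, 4)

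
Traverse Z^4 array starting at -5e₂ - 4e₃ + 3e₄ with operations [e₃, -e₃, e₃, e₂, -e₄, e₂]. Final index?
(0, -3, -3, 2)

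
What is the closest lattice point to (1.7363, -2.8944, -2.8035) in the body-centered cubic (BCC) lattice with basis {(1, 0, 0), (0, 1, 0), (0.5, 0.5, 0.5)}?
(2, -3, -3)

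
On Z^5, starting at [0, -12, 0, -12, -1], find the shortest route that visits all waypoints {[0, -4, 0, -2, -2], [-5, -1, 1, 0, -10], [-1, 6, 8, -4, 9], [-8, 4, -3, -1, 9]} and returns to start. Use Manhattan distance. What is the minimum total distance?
138
(one optimal route: (0, -12, 0, -12, -1) → (0, -4, 0, -2, -2) → (-5, -1, 1, 0, -10) → (-8, 4, -3, -1, 9) → (-1, 6, 8, -4, 9) → (0, -12, 0, -12, -1))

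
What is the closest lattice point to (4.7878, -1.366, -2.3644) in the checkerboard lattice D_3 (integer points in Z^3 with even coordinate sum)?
(5, -1, -2)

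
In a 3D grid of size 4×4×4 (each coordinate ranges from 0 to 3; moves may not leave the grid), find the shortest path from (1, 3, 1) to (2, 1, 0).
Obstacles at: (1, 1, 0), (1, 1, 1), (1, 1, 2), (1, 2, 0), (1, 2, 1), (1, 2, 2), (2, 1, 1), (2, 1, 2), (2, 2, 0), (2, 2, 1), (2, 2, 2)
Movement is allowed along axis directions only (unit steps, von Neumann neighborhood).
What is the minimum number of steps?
6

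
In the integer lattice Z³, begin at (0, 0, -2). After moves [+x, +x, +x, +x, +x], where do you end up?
(5, 0, -2)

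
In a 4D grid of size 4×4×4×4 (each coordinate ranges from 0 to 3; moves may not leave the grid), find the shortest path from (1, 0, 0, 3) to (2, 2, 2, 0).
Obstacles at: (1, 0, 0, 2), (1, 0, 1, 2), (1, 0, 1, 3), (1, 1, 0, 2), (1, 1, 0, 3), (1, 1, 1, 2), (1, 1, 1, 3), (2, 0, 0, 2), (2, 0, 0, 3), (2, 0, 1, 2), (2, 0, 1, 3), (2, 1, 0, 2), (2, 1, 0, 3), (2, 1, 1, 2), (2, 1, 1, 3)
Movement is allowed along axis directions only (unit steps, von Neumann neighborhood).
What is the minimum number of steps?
10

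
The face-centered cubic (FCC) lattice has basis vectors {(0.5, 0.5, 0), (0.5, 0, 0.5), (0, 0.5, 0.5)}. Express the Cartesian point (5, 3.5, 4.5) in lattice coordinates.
4b₁ + 6b₂ + 3b₃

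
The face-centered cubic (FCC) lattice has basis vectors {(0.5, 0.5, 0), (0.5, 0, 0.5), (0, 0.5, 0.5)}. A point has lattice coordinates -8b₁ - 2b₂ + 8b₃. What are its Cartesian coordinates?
(-5, 0, 3)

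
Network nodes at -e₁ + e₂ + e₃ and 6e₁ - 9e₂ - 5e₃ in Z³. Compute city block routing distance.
23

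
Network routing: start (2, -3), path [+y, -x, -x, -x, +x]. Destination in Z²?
(0, -2)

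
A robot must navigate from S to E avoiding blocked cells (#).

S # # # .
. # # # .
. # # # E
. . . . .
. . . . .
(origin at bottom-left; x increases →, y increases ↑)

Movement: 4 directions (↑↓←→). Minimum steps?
8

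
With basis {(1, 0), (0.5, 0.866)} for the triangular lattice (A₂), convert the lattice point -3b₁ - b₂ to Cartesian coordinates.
(-3.5, -0.866)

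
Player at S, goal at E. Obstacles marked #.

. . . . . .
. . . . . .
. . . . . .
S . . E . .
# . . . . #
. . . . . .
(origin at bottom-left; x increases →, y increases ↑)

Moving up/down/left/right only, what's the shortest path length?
3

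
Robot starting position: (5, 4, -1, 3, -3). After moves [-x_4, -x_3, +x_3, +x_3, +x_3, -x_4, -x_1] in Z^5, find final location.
(4, 4, 1, 1, -3)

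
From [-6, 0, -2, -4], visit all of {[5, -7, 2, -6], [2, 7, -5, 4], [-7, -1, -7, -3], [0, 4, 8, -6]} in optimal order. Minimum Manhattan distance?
84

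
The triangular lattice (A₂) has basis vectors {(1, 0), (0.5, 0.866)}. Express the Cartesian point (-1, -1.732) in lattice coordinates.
-2b₂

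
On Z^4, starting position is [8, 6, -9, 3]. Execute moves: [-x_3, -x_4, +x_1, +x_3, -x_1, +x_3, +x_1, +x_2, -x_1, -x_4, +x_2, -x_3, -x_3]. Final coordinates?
(8, 8, -10, 1)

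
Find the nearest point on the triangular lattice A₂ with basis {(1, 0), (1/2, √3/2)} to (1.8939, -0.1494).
(2, 0)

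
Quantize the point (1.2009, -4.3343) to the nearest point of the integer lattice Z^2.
(1, -4)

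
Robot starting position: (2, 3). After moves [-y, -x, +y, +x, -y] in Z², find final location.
(2, 2)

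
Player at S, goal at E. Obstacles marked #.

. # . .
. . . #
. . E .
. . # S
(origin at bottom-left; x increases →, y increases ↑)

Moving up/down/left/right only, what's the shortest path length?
2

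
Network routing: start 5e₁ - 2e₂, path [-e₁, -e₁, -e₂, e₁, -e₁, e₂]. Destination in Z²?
(3, -2)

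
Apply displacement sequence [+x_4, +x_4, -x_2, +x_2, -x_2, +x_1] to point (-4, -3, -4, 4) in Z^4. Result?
(-3, -4, -4, 6)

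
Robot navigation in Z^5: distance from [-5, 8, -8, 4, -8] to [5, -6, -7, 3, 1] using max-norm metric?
14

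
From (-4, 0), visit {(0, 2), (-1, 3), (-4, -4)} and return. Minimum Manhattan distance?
22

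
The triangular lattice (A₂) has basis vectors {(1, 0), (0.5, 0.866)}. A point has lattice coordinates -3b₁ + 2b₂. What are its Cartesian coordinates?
(-2, 1.732)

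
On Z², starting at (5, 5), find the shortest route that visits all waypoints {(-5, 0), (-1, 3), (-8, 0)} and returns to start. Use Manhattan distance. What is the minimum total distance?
36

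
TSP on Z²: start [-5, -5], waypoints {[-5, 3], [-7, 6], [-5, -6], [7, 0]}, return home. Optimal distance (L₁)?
52
(one optimal route: (-5, -5) → (-5, 3) → (-7, 6) → (7, 0) → (-5, -6) → (-5, -5))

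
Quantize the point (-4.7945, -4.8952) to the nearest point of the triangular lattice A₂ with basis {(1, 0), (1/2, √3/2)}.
(-5, -5.196)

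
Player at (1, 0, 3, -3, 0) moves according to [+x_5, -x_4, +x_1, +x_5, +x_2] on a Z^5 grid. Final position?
(2, 1, 3, -4, 2)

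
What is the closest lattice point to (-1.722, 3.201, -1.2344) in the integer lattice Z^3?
(-2, 3, -1)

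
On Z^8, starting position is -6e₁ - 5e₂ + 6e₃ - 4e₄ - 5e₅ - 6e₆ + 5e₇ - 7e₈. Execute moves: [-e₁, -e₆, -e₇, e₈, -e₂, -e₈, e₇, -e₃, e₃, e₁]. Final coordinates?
(-6, -6, 6, -4, -5, -7, 5, -7)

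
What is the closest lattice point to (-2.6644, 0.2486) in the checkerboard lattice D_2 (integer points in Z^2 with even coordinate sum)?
(-2, 0)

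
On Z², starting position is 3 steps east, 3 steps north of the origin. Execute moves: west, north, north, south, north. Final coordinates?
(2, 5)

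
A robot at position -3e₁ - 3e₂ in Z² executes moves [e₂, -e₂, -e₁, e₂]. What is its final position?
(-4, -2)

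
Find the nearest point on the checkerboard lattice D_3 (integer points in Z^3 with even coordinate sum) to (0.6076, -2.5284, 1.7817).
(1, -3, 2)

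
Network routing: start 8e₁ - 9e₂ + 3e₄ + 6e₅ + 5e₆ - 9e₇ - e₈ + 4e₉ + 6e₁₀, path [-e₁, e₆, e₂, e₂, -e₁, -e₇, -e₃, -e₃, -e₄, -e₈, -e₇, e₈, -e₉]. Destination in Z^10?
(6, -7, -2, 2, 6, 6, -11, -1, 3, 6)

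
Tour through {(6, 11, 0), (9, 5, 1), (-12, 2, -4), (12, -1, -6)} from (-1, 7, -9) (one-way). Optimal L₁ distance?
75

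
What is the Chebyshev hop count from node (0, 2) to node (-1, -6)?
8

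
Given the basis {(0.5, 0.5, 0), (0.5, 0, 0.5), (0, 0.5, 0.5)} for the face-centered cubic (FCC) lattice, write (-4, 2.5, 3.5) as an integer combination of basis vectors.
-5b₁ - 3b₂ + 10b₃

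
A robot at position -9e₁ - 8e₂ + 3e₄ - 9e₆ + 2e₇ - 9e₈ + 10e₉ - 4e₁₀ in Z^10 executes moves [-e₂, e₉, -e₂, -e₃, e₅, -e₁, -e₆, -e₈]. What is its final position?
(-10, -10, -1, 3, 1, -10, 2, -10, 11, -4)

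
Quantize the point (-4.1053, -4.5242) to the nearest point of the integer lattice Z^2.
(-4, -5)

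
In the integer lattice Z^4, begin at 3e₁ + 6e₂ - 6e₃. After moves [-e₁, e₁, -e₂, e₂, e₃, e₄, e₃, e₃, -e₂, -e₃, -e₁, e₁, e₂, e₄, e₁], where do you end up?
(4, 6, -4, 2)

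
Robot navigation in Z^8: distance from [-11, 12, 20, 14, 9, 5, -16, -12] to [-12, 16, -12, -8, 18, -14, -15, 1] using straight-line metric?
46.2277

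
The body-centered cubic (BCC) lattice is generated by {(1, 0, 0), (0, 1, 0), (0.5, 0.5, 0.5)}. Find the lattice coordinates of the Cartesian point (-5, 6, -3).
-2b₁ + 9b₂ - 6b₃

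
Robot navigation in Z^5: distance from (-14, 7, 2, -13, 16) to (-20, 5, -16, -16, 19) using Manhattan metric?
32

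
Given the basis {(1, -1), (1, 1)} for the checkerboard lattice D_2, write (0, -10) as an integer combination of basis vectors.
5b₁ - 5b₂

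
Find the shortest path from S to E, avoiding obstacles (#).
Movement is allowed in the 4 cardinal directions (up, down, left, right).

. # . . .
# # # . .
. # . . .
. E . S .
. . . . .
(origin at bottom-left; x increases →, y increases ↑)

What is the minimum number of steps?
2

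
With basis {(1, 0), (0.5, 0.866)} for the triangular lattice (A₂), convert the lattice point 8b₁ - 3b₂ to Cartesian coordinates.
(6.5, -2.598)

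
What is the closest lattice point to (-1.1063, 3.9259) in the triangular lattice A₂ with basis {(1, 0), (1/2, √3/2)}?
(-1, 3.464)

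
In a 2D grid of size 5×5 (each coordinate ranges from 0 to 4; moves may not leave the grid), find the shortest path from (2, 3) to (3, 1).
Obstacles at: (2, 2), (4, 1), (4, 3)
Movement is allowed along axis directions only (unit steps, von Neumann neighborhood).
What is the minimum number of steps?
3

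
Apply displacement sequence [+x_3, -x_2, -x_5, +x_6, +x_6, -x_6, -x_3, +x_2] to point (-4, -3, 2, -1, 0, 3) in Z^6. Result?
(-4, -3, 2, -1, -1, 4)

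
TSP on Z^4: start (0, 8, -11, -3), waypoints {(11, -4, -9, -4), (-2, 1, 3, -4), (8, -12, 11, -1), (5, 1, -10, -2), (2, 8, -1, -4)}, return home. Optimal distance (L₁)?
124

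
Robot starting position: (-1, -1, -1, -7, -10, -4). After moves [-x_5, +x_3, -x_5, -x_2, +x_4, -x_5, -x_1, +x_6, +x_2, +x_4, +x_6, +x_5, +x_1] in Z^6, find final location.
(-1, -1, 0, -5, -12, -2)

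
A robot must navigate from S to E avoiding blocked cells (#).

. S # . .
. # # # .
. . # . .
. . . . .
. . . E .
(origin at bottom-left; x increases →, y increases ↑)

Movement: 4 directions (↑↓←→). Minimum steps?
8
(one shortest path: (1, 4) → (0, 4) → (0, 3) → (0, 2) → (1, 2) → (1, 1) → (2, 1) → (3, 1) → (3, 0))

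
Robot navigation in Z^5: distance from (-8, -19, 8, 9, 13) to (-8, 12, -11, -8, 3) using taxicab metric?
77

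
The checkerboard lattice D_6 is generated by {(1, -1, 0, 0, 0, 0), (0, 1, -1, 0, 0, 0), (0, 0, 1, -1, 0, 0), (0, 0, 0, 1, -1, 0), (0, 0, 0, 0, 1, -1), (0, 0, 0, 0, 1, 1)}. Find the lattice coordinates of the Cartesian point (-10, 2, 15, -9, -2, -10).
-10b₁ - 8b₂ + 7b₃ - 2b₄ + 3b₅ - 7b₆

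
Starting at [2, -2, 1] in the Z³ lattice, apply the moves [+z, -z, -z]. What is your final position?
(2, -2, 0)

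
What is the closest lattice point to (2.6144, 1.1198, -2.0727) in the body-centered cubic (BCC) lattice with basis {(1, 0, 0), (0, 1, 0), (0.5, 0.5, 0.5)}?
(3, 1, -2)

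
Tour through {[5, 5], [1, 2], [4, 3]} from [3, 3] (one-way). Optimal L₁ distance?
10
(one optimal route: (3, 3) → (1, 2) → (4, 3) → (5, 5))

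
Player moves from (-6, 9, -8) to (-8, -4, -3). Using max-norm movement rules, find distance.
13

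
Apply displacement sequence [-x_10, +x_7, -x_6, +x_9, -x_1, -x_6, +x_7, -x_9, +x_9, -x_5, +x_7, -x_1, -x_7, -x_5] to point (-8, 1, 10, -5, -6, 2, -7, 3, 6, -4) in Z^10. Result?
(-10, 1, 10, -5, -8, 0, -5, 3, 7, -5)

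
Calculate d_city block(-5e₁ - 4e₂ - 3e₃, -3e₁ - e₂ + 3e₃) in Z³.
11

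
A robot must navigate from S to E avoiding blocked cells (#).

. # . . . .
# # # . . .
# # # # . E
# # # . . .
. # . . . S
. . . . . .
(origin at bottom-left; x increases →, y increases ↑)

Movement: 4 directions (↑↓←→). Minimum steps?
2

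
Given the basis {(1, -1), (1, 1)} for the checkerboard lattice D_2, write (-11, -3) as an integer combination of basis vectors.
-4b₁ - 7b₂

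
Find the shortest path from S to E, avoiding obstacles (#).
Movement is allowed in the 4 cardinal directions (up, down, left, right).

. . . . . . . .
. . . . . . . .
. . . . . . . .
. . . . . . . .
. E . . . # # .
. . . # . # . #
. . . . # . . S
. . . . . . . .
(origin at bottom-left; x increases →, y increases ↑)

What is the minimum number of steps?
10
(one shortest path: (7, 1) → (6, 1) → (5, 1) → (5, 0) → (4, 0) → (3, 0) → (2, 0) → (1, 0) → (1, 1) → (1, 2) → (1, 3))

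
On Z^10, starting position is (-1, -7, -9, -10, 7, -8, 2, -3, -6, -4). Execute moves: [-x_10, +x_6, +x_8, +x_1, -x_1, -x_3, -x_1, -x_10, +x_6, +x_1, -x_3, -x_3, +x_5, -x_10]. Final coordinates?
(-1, -7, -12, -10, 8, -6, 2, -2, -6, -7)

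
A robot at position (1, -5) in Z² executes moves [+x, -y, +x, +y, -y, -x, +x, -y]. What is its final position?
(3, -7)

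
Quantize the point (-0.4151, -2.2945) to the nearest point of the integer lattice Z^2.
(0, -2)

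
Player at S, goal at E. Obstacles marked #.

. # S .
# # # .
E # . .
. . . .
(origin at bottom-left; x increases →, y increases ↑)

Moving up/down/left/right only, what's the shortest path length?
8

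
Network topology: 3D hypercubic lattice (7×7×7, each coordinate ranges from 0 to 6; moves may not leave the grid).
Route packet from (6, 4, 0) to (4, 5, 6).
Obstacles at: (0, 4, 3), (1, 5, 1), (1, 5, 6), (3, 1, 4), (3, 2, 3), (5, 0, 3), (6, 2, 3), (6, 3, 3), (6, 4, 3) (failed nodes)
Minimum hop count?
9
(one shortest path: (6, 4, 0) → (5, 4, 0) → (4, 4, 0) → (4, 5, 0) → (4, 5, 1) → (4, 5, 2) → (4, 5, 3) → (4, 5, 4) → (4, 5, 5) → (4, 5, 6))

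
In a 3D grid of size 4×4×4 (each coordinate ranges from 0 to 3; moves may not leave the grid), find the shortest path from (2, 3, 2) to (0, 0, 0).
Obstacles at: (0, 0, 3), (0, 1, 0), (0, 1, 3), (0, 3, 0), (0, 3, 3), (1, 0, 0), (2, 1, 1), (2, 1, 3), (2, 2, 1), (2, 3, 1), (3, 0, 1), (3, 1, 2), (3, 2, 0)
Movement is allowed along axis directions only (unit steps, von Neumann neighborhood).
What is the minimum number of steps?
7
(one shortest path: (2, 3, 2) → (1, 3, 2) → (0, 3, 2) → (0, 2, 2) → (0, 1, 2) → (0, 0, 2) → (0, 0, 1) → (0, 0, 0))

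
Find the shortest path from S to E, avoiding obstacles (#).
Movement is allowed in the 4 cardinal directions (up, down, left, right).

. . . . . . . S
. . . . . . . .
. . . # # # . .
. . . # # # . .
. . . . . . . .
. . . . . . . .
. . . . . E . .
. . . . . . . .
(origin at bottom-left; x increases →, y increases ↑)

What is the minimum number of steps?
8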